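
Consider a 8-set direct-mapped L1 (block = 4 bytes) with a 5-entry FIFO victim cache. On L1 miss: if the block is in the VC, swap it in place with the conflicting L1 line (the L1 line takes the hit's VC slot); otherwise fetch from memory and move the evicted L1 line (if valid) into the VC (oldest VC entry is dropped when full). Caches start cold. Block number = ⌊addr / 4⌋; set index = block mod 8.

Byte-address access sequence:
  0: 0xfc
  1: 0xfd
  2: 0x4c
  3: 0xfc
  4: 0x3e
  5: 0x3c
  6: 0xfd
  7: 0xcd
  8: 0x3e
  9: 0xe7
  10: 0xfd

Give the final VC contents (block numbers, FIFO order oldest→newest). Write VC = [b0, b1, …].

VC = [15, 19]

  [0] addr=0xfc blk=63 s=7: MISS | VC []
  [1] addr=0xfd blk=63 s=7: L1-HIT | VC []
  [2] addr=0x4c blk=19 s=3: MISS | VC []
  [3] addr=0xfc blk=63 s=7: L1-HIT | VC []
  [4] addr=0x3e blk=15 s=7: MISS | VC [63]
  [5] addr=0x3c blk=15 s=7: L1-HIT | VC [63]
  [6] addr=0xfd blk=63 s=7: VC-HIT | VC [15]
  [7] addr=0xcd blk=51 s=3: MISS | VC [15, 19]
  [8] addr=0x3e blk=15 s=7: VC-HIT | VC [63, 19]
  [9] addr=0xe7 blk=57 s=1: MISS | VC [63, 19]
  [10] addr=0xfd blk=63 s=7: VC-HIT | VC [15, 19]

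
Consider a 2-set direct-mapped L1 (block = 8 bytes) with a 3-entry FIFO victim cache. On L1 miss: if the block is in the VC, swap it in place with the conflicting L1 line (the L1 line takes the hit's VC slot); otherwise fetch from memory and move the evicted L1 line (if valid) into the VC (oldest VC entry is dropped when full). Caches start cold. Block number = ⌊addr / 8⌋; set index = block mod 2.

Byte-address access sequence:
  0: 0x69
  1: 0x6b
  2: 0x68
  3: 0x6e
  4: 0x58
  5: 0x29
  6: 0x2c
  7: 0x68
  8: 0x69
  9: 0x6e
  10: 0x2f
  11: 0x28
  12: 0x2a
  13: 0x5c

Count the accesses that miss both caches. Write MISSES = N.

MISSES = 3

  [0] addr=0x69 blk=13 s=1: MISS | VC []
  [1] addr=0x6b blk=13 s=1: L1-HIT | VC []
  [2] addr=0x68 blk=13 s=1: L1-HIT | VC []
  [3] addr=0x6e blk=13 s=1: L1-HIT | VC []
  [4] addr=0x58 blk=11 s=1: MISS | VC [13]
  [5] addr=0x29 blk=5 s=1: MISS | VC [13, 11]
  [6] addr=0x2c blk=5 s=1: L1-HIT | VC [13, 11]
  [7] addr=0x68 blk=13 s=1: VC-HIT | VC [5, 11]
  [8] addr=0x69 blk=13 s=1: L1-HIT | VC [5, 11]
  [9] addr=0x6e blk=13 s=1: L1-HIT | VC [5, 11]
  [10] addr=0x2f blk=5 s=1: VC-HIT | VC [13, 11]
  [11] addr=0x28 blk=5 s=1: L1-HIT | VC [13, 11]
  [12] addr=0x2a blk=5 s=1: L1-HIT | VC [13, 11]
  [13] addr=0x5c blk=11 s=1: VC-HIT | VC [13, 5]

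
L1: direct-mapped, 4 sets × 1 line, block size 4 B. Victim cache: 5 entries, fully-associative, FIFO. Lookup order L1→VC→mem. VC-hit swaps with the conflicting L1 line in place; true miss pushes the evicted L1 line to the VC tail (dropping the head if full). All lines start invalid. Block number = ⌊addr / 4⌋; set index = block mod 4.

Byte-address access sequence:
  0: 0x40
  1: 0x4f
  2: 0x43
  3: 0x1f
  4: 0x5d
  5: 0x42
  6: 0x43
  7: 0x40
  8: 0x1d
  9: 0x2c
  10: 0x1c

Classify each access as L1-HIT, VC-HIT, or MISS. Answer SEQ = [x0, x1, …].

  [0] addr=0x40 blk=16 s=0: MISS | VC []
  [1] addr=0x4f blk=19 s=3: MISS | VC []
  [2] addr=0x43 blk=16 s=0: L1-HIT | VC []
  [3] addr=0x1f blk=7 s=3: MISS | VC [19]
  [4] addr=0x5d blk=23 s=3: MISS | VC [19, 7]
  [5] addr=0x42 blk=16 s=0: L1-HIT | VC [19, 7]
  [6] addr=0x43 blk=16 s=0: L1-HIT | VC [19, 7]
  [7] addr=0x40 blk=16 s=0: L1-HIT | VC [19, 7]
  [8] addr=0x1d blk=7 s=3: VC-HIT | VC [19, 23]
  [9] addr=0x2c blk=11 s=3: MISS | VC [19, 23, 7]
  [10] addr=0x1c blk=7 s=3: VC-HIT | VC [19, 23, 11]

SEQ = [MISS, MISS, L1-HIT, MISS, MISS, L1-HIT, L1-HIT, L1-HIT, VC-HIT, MISS, VC-HIT]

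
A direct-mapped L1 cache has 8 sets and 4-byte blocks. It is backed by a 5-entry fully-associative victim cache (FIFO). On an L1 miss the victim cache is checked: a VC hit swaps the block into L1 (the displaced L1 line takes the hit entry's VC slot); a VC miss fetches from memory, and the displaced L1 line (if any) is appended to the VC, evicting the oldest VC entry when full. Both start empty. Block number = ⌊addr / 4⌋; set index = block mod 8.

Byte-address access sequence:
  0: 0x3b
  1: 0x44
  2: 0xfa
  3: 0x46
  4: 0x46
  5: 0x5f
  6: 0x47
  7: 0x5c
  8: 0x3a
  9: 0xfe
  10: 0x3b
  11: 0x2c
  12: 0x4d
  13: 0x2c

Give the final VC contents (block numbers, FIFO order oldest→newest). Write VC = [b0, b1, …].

0: 0x3b (blk 14, set 6) → MISS  vc=[]
1: 0x44 (blk 17, set 1) → MISS  vc=[]
2: 0xfa (blk 62, set 6) → MISS  vc=[14]
3: 0x46 (blk 17, set 1) → L1-HIT  vc=[14]
4: 0x46 (blk 17, set 1) → L1-HIT  vc=[14]
5: 0x5f (blk 23, set 7) → MISS  vc=[14]
6: 0x47 (blk 17, set 1) → L1-HIT  vc=[14]
7: 0x5c (blk 23, set 7) → L1-HIT  vc=[14]
8: 0x3a (blk 14, set 6) → VC-HIT  vc=[62]
9: 0xfe (blk 63, set 7) → MISS  vc=[62, 23]
10: 0x3b (blk 14, set 6) → L1-HIT  vc=[62, 23]
11: 0x2c (blk 11, set 3) → MISS  vc=[62, 23]
12: 0x4d (blk 19, set 3) → MISS  vc=[62, 23, 11]
13: 0x2c (blk 11, set 3) → VC-HIT  vc=[62, 23, 19]

VC = [62, 23, 19]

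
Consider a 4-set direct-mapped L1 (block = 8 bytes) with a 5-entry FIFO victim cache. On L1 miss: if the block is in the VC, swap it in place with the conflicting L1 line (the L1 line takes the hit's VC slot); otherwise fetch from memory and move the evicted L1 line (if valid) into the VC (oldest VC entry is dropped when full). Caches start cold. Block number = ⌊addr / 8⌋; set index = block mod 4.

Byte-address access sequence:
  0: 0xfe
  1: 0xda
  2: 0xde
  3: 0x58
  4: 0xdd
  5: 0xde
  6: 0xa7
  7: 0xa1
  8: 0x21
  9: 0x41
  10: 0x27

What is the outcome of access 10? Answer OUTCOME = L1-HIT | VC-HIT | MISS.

OUTCOME = VC-HIT

  [0] addr=0xfe blk=31 s=3: MISS | VC []
  [1] addr=0xda blk=27 s=3: MISS | VC [31]
  [2] addr=0xde blk=27 s=3: L1-HIT | VC [31]
  [3] addr=0x58 blk=11 s=3: MISS | VC [31, 27]
  [4] addr=0xdd blk=27 s=3: VC-HIT | VC [31, 11]
  [5] addr=0xde blk=27 s=3: L1-HIT | VC [31, 11]
  [6] addr=0xa7 blk=20 s=0: MISS | VC [31, 11]
  [7] addr=0xa1 blk=20 s=0: L1-HIT | VC [31, 11]
  [8] addr=0x21 blk=4 s=0: MISS | VC [31, 11, 20]
  [9] addr=0x41 blk=8 s=0: MISS | VC [31, 11, 20, 4]
  [10] addr=0x27 blk=4 s=0: VC-HIT | VC [31, 11, 20, 8]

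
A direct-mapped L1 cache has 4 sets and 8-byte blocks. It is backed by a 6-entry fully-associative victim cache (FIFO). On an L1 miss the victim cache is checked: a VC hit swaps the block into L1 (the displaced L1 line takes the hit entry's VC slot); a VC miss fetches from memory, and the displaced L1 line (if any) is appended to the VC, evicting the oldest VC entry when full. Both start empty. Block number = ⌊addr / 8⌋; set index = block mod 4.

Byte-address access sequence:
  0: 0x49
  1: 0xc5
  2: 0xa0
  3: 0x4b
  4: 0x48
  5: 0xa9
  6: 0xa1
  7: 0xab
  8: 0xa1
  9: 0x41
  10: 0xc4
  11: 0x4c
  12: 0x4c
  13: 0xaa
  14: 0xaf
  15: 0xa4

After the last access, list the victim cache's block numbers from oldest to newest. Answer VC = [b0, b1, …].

0: 0x49 (blk 9, set 1) → MISS  vc=[]
1: 0xc5 (blk 24, set 0) → MISS  vc=[]
2: 0xa0 (blk 20, set 0) → MISS  vc=[24]
3: 0x4b (blk 9, set 1) → L1-HIT  vc=[24]
4: 0x48 (blk 9, set 1) → L1-HIT  vc=[24]
5: 0xa9 (blk 21, set 1) → MISS  vc=[24, 9]
6: 0xa1 (blk 20, set 0) → L1-HIT  vc=[24, 9]
7: 0xab (blk 21, set 1) → L1-HIT  vc=[24, 9]
8: 0xa1 (blk 20, set 0) → L1-HIT  vc=[24, 9]
9: 0x41 (blk 8, set 0) → MISS  vc=[24, 9, 20]
10: 0xc4 (blk 24, set 0) → VC-HIT  vc=[8, 9, 20]
11: 0x4c (blk 9, set 1) → VC-HIT  vc=[8, 21, 20]
12: 0x4c (blk 9, set 1) → L1-HIT  vc=[8, 21, 20]
13: 0xaa (blk 21, set 1) → VC-HIT  vc=[8, 9, 20]
14: 0xaf (blk 21, set 1) → L1-HIT  vc=[8, 9, 20]
15: 0xa4 (blk 20, set 0) → VC-HIT  vc=[8, 9, 24]

VC = [8, 9, 24]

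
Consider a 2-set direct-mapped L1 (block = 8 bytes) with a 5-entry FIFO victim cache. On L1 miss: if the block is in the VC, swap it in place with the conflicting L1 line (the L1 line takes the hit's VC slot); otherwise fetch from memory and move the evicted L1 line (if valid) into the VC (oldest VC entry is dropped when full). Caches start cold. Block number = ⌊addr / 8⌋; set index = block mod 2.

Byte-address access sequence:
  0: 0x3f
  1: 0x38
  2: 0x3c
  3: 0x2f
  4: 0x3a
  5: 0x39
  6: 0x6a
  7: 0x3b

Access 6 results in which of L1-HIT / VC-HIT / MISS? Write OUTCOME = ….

OUTCOME = MISS

  [0] addr=0x3f blk=7 s=1: MISS | VC []
  [1] addr=0x38 blk=7 s=1: L1-HIT | VC []
  [2] addr=0x3c blk=7 s=1: L1-HIT | VC []
  [3] addr=0x2f blk=5 s=1: MISS | VC [7]
  [4] addr=0x3a blk=7 s=1: VC-HIT | VC [5]
  [5] addr=0x39 blk=7 s=1: L1-HIT | VC [5]
  [6] addr=0x6a blk=13 s=1: MISS | VC [5, 7]
  [7] addr=0x3b blk=7 s=1: VC-HIT | VC [5, 13]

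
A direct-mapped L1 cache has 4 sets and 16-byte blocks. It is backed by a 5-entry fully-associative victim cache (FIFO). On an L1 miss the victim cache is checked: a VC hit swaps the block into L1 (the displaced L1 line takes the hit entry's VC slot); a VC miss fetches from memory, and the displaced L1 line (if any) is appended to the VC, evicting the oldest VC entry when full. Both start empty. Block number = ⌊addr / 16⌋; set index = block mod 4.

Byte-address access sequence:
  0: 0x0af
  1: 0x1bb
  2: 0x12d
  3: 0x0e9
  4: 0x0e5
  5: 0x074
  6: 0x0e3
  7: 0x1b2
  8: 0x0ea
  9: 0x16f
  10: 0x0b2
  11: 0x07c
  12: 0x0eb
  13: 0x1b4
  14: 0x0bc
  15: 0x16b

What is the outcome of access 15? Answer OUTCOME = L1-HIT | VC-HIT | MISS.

0: 0xaf (blk 10, set 2) → MISS  vc=[]
1: 0x1bb (blk 27, set 3) → MISS  vc=[]
2: 0x12d (blk 18, set 2) → MISS  vc=[10]
3: 0xe9 (blk 14, set 2) → MISS  vc=[10, 18]
4: 0xe5 (blk 14, set 2) → L1-HIT  vc=[10, 18]
5: 0x74 (blk 7, set 3) → MISS  vc=[10, 18, 27]
6: 0xe3 (blk 14, set 2) → L1-HIT  vc=[10, 18, 27]
7: 0x1b2 (blk 27, set 3) → VC-HIT  vc=[10, 18, 7]
8: 0xea (blk 14, set 2) → L1-HIT  vc=[10, 18, 7]
9: 0x16f (blk 22, set 2) → MISS  vc=[10, 18, 7, 14]
10: 0xb2 (blk 11, set 3) → MISS  vc=[10, 18, 7, 14, 27]
11: 0x7c (blk 7, set 3) → VC-HIT  vc=[10, 18, 11, 14, 27]
12: 0xeb (blk 14, set 2) → VC-HIT  vc=[10, 18, 11, 22, 27]
13: 0x1b4 (blk 27, set 3) → VC-HIT  vc=[10, 18, 11, 22, 7]
14: 0xbc (blk 11, set 3) → VC-HIT  vc=[10, 18, 27, 22, 7]
15: 0x16b (blk 22, set 2) → VC-HIT  vc=[10, 18, 27, 14, 7]

OUTCOME = VC-HIT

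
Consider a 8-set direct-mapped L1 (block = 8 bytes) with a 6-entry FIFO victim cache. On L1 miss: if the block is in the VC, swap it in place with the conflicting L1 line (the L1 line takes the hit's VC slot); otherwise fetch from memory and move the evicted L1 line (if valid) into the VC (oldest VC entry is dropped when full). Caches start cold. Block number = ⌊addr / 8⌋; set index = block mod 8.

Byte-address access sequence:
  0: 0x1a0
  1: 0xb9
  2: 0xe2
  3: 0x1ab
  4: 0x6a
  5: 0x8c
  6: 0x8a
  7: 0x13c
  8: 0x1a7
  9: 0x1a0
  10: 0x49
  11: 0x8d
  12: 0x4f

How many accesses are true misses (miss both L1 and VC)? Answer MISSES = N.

#0 0x1a0→b52/s4 MISS; vc=[]
#1 0xb9→b23/s7 MISS; vc=[]
#2 0xe2→b28/s4 MISS; vc=[52]
#3 0x1ab→b53/s5 MISS; vc=[52]
#4 0x6a→b13/s5 MISS; vc=[52,53]
#5 0x8c→b17/s1 MISS; vc=[52,53]
#6 0x8a→b17/s1 L1-HIT; vc=[52,53]
#7 0x13c→b39/s7 MISS; vc=[52,53,23]
#8 0x1a7→b52/s4 VC-HIT; vc=[28,53,23]
#9 0x1a0→b52/s4 L1-HIT; vc=[28,53,23]
#10 0x49→b9/s1 MISS; vc=[28,53,23,17]
#11 0x8d→b17/s1 VC-HIT; vc=[28,53,23,9]
#12 0x4f→b9/s1 VC-HIT; vc=[28,53,23,17]

MISSES = 8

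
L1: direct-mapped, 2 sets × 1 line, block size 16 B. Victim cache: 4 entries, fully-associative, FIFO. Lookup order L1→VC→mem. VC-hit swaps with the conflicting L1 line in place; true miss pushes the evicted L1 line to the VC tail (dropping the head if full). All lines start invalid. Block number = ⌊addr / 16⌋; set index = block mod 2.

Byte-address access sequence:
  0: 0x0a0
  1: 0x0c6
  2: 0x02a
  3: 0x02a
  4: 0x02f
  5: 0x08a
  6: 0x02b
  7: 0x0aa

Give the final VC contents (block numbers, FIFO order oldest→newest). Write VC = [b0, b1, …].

VC = [2, 12, 8]

  [0] addr=0xa0 blk=10 s=0: MISS | VC []
  [1] addr=0xc6 blk=12 s=0: MISS | VC [10]
  [2] addr=0x2a blk=2 s=0: MISS | VC [10, 12]
  [3] addr=0x2a blk=2 s=0: L1-HIT | VC [10, 12]
  [4] addr=0x2f blk=2 s=0: L1-HIT | VC [10, 12]
  [5] addr=0x8a blk=8 s=0: MISS | VC [10, 12, 2]
  [6] addr=0x2b blk=2 s=0: VC-HIT | VC [10, 12, 8]
  [7] addr=0xaa blk=10 s=0: VC-HIT | VC [2, 12, 8]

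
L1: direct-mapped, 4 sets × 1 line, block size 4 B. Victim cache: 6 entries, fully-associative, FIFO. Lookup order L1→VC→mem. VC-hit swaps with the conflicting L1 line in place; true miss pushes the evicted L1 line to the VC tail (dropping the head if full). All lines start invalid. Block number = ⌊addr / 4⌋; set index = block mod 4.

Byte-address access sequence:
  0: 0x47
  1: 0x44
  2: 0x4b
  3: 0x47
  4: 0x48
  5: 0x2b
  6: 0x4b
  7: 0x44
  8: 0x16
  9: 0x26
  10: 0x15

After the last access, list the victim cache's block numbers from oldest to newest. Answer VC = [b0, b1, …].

#0 0x47→b17/s1 MISS; vc=[]
#1 0x44→b17/s1 L1-HIT; vc=[]
#2 0x4b→b18/s2 MISS; vc=[]
#3 0x47→b17/s1 L1-HIT; vc=[]
#4 0x48→b18/s2 L1-HIT; vc=[]
#5 0x2b→b10/s2 MISS; vc=[18]
#6 0x4b→b18/s2 VC-HIT; vc=[10]
#7 0x44→b17/s1 L1-HIT; vc=[10]
#8 0x16→b5/s1 MISS; vc=[10,17]
#9 0x26→b9/s1 MISS; vc=[10,17,5]
#10 0x15→b5/s1 VC-HIT; vc=[10,17,9]

VC = [10, 17, 9]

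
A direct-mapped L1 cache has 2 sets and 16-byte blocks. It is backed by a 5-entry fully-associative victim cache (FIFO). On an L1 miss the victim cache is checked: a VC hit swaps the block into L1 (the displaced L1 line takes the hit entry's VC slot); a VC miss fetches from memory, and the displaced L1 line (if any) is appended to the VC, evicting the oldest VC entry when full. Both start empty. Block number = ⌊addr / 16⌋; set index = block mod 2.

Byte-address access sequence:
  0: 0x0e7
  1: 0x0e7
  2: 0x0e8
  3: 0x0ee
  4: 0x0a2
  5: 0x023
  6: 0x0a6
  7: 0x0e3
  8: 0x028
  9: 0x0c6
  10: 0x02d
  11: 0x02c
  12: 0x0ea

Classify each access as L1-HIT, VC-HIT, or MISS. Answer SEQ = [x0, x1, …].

  [0] addr=0xe7 blk=14 s=0: MISS | VC []
  [1] addr=0xe7 blk=14 s=0: L1-HIT | VC []
  [2] addr=0xe8 blk=14 s=0: L1-HIT | VC []
  [3] addr=0xee blk=14 s=0: L1-HIT | VC []
  [4] addr=0xa2 blk=10 s=0: MISS | VC [14]
  [5] addr=0x23 blk=2 s=0: MISS | VC [14, 10]
  [6] addr=0xa6 blk=10 s=0: VC-HIT | VC [14, 2]
  [7] addr=0xe3 blk=14 s=0: VC-HIT | VC [10, 2]
  [8] addr=0x28 blk=2 s=0: VC-HIT | VC [10, 14]
  [9] addr=0xc6 blk=12 s=0: MISS | VC [10, 14, 2]
  [10] addr=0x2d blk=2 s=0: VC-HIT | VC [10, 14, 12]
  [11] addr=0x2c blk=2 s=0: L1-HIT | VC [10, 14, 12]
  [12] addr=0xea blk=14 s=0: VC-HIT | VC [10, 2, 12]

SEQ = [MISS, L1-HIT, L1-HIT, L1-HIT, MISS, MISS, VC-HIT, VC-HIT, VC-HIT, MISS, VC-HIT, L1-HIT, VC-HIT]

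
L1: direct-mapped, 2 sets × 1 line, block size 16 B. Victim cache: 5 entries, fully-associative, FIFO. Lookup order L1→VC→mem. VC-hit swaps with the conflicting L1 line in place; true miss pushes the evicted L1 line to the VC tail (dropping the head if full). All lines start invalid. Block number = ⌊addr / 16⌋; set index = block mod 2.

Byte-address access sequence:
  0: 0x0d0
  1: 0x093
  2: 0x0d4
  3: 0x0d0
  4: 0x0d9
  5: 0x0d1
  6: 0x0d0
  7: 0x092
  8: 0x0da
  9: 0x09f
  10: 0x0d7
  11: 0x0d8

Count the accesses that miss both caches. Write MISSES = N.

  [0] addr=0xd0 blk=13 s=1: MISS | VC []
  [1] addr=0x93 blk=9 s=1: MISS | VC [13]
  [2] addr=0xd4 blk=13 s=1: VC-HIT | VC [9]
  [3] addr=0xd0 blk=13 s=1: L1-HIT | VC [9]
  [4] addr=0xd9 blk=13 s=1: L1-HIT | VC [9]
  [5] addr=0xd1 blk=13 s=1: L1-HIT | VC [9]
  [6] addr=0xd0 blk=13 s=1: L1-HIT | VC [9]
  [7] addr=0x92 blk=9 s=1: VC-HIT | VC [13]
  [8] addr=0xda blk=13 s=1: VC-HIT | VC [9]
  [9] addr=0x9f blk=9 s=1: VC-HIT | VC [13]
  [10] addr=0xd7 blk=13 s=1: VC-HIT | VC [9]
  [11] addr=0xd8 blk=13 s=1: L1-HIT | VC [9]

MISSES = 2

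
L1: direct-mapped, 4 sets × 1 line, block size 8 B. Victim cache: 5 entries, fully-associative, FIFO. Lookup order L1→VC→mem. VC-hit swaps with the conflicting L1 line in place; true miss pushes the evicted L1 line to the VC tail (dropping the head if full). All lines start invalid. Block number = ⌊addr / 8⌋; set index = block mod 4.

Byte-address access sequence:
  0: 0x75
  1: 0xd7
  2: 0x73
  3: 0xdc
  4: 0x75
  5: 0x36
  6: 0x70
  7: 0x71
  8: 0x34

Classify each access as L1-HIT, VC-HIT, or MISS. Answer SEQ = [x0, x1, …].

#0 0x75→b14/s2 MISS; vc=[]
#1 0xd7→b26/s2 MISS; vc=[14]
#2 0x73→b14/s2 VC-HIT; vc=[26]
#3 0xdc→b27/s3 MISS; vc=[26]
#4 0x75→b14/s2 L1-HIT; vc=[26]
#5 0x36→b6/s2 MISS; vc=[26,14]
#6 0x70→b14/s2 VC-HIT; vc=[26,6]
#7 0x71→b14/s2 L1-HIT; vc=[26,6]
#8 0x34→b6/s2 VC-HIT; vc=[26,14]

SEQ = [MISS, MISS, VC-HIT, MISS, L1-HIT, MISS, VC-HIT, L1-HIT, VC-HIT]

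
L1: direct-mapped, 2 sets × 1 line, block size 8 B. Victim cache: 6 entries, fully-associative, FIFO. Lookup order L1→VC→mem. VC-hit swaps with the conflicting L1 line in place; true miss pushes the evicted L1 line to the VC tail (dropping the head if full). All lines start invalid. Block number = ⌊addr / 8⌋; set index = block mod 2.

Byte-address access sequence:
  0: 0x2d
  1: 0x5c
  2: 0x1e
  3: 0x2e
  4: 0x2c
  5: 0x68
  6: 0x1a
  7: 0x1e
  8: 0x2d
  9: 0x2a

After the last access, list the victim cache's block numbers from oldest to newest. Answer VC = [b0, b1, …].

  [0] addr=0x2d blk=5 s=1: MISS | VC []
  [1] addr=0x5c blk=11 s=1: MISS | VC [5]
  [2] addr=0x1e blk=3 s=1: MISS | VC [5, 11]
  [3] addr=0x2e blk=5 s=1: VC-HIT | VC [3, 11]
  [4] addr=0x2c blk=5 s=1: L1-HIT | VC [3, 11]
  [5] addr=0x68 blk=13 s=1: MISS | VC [3, 11, 5]
  [6] addr=0x1a blk=3 s=1: VC-HIT | VC [13, 11, 5]
  [7] addr=0x1e blk=3 s=1: L1-HIT | VC [13, 11, 5]
  [8] addr=0x2d blk=5 s=1: VC-HIT | VC [13, 11, 3]
  [9] addr=0x2a blk=5 s=1: L1-HIT | VC [13, 11, 3]

VC = [13, 11, 3]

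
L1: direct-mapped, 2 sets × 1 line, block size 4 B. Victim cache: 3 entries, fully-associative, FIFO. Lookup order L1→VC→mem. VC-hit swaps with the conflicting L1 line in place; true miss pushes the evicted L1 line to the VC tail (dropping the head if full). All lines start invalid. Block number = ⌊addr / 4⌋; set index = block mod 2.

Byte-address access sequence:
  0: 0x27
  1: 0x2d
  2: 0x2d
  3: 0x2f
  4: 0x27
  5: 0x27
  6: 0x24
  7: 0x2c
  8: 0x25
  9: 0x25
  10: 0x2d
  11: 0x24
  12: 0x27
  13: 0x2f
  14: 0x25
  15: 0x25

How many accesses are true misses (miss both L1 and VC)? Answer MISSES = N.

MISSES = 2

#0 0x27→b9/s1 MISS; vc=[]
#1 0x2d→b11/s1 MISS; vc=[9]
#2 0x2d→b11/s1 L1-HIT; vc=[9]
#3 0x2f→b11/s1 L1-HIT; vc=[9]
#4 0x27→b9/s1 VC-HIT; vc=[11]
#5 0x27→b9/s1 L1-HIT; vc=[11]
#6 0x24→b9/s1 L1-HIT; vc=[11]
#7 0x2c→b11/s1 VC-HIT; vc=[9]
#8 0x25→b9/s1 VC-HIT; vc=[11]
#9 0x25→b9/s1 L1-HIT; vc=[11]
#10 0x2d→b11/s1 VC-HIT; vc=[9]
#11 0x24→b9/s1 VC-HIT; vc=[11]
#12 0x27→b9/s1 L1-HIT; vc=[11]
#13 0x2f→b11/s1 VC-HIT; vc=[9]
#14 0x25→b9/s1 VC-HIT; vc=[11]
#15 0x25→b9/s1 L1-HIT; vc=[11]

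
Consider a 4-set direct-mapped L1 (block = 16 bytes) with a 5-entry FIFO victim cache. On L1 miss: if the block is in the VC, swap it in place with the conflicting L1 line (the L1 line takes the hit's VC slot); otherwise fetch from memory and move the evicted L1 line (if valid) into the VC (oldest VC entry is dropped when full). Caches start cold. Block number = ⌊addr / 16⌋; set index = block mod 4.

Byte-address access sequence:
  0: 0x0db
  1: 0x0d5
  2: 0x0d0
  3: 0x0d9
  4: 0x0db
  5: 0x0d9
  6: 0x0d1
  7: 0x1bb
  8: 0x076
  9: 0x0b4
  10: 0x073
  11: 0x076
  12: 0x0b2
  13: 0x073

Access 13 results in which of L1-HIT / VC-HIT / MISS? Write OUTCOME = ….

  [0] addr=0xdb blk=13 s=1: MISS | VC []
  [1] addr=0xd5 blk=13 s=1: L1-HIT | VC []
  [2] addr=0xd0 blk=13 s=1: L1-HIT | VC []
  [3] addr=0xd9 blk=13 s=1: L1-HIT | VC []
  [4] addr=0xdb blk=13 s=1: L1-HIT | VC []
  [5] addr=0xd9 blk=13 s=1: L1-HIT | VC []
  [6] addr=0xd1 blk=13 s=1: L1-HIT | VC []
  [7] addr=0x1bb blk=27 s=3: MISS | VC []
  [8] addr=0x76 blk=7 s=3: MISS | VC [27]
  [9] addr=0xb4 blk=11 s=3: MISS | VC [27, 7]
  [10] addr=0x73 blk=7 s=3: VC-HIT | VC [27, 11]
  [11] addr=0x76 blk=7 s=3: L1-HIT | VC [27, 11]
  [12] addr=0xb2 blk=11 s=3: VC-HIT | VC [27, 7]
  [13] addr=0x73 blk=7 s=3: VC-HIT | VC [27, 11]

OUTCOME = VC-HIT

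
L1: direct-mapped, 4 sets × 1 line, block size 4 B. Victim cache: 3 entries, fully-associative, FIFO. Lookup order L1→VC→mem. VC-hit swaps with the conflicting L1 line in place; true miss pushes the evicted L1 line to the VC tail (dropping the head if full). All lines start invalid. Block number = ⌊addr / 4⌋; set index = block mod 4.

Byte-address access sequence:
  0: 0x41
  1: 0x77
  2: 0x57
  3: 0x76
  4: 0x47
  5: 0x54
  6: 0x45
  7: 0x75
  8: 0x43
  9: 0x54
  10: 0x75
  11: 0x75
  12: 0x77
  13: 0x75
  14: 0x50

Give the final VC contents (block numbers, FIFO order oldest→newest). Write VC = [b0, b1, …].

VC = [21, 17, 16]

#0 0x41→b16/s0 MISS; vc=[]
#1 0x77→b29/s1 MISS; vc=[]
#2 0x57→b21/s1 MISS; vc=[29]
#3 0x76→b29/s1 VC-HIT; vc=[21]
#4 0x47→b17/s1 MISS; vc=[21,29]
#5 0x54→b21/s1 VC-HIT; vc=[17,29]
#6 0x45→b17/s1 VC-HIT; vc=[21,29]
#7 0x75→b29/s1 VC-HIT; vc=[21,17]
#8 0x43→b16/s0 L1-HIT; vc=[21,17]
#9 0x54→b21/s1 VC-HIT; vc=[29,17]
#10 0x75→b29/s1 VC-HIT; vc=[21,17]
#11 0x75→b29/s1 L1-HIT; vc=[21,17]
#12 0x77→b29/s1 L1-HIT; vc=[21,17]
#13 0x75→b29/s1 L1-HIT; vc=[21,17]
#14 0x50→b20/s0 MISS; vc=[21,17,16]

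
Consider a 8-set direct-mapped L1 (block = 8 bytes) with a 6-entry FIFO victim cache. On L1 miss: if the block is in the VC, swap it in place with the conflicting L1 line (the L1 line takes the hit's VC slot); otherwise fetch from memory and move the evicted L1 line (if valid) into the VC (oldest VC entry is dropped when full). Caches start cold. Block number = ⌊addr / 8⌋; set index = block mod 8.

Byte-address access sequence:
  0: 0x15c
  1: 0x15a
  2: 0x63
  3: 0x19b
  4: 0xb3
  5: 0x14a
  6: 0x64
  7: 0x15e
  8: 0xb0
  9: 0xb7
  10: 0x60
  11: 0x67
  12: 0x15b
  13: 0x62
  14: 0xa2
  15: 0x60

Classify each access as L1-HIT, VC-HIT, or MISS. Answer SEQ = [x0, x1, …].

  [0] addr=0x15c blk=43 s=3: MISS | VC []
  [1] addr=0x15a blk=43 s=3: L1-HIT | VC []
  [2] addr=0x63 blk=12 s=4: MISS | VC []
  [3] addr=0x19b blk=51 s=3: MISS | VC [43]
  [4] addr=0xb3 blk=22 s=6: MISS | VC [43]
  [5] addr=0x14a blk=41 s=1: MISS | VC [43]
  [6] addr=0x64 blk=12 s=4: L1-HIT | VC [43]
  [7] addr=0x15e blk=43 s=3: VC-HIT | VC [51]
  [8] addr=0xb0 blk=22 s=6: L1-HIT | VC [51]
  [9] addr=0xb7 blk=22 s=6: L1-HIT | VC [51]
  [10] addr=0x60 blk=12 s=4: L1-HIT | VC [51]
  [11] addr=0x67 blk=12 s=4: L1-HIT | VC [51]
  [12] addr=0x15b blk=43 s=3: L1-HIT | VC [51]
  [13] addr=0x62 blk=12 s=4: L1-HIT | VC [51]
  [14] addr=0xa2 blk=20 s=4: MISS | VC [51, 12]
  [15] addr=0x60 blk=12 s=4: VC-HIT | VC [51, 20]

SEQ = [MISS, L1-HIT, MISS, MISS, MISS, MISS, L1-HIT, VC-HIT, L1-HIT, L1-HIT, L1-HIT, L1-HIT, L1-HIT, L1-HIT, MISS, VC-HIT]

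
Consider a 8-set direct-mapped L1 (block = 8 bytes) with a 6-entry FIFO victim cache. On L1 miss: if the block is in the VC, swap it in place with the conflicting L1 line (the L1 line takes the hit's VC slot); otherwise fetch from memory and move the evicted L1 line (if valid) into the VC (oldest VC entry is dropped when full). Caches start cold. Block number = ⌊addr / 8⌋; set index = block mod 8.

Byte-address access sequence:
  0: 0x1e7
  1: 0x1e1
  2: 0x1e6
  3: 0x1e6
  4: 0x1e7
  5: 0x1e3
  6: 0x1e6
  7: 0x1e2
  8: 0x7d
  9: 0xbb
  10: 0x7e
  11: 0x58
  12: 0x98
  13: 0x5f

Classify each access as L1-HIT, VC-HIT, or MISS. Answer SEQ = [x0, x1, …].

SEQ = [MISS, L1-HIT, L1-HIT, L1-HIT, L1-HIT, L1-HIT, L1-HIT, L1-HIT, MISS, MISS, VC-HIT, MISS, MISS, VC-HIT]

#0 0x1e7→b60/s4 MISS; vc=[]
#1 0x1e1→b60/s4 L1-HIT; vc=[]
#2 0x1e6→b60/s4 L1-HIT; vc=[]
#3 0x1e6→b60/s4 L1-HIT; vc=[]
#4 0x1e7→b60/s4 L1-HIT; vc=[]
#5 0x1e3→b60/s4 L1-HIT; vc=[]
#6 0x1e6→b60/s4 L1-HIT; vc=[]
#7 0x1e2→b60/s4 L1-HIT; vc=[]
#8 0x7d→b15/s7 MISS; vc=[]
#9 0xbb→b23/s7 MISS; vc=[15]
#10 0x7e→b15/s7 VC-HIT; vc=[23]
#11 0x58→b11/s3 MISS; vc=[23]
#12 0x98→b19/s3 MISS; vc=[23,11]
#13 0x5f→b11/s3 VC-HIT; vc=[23,19]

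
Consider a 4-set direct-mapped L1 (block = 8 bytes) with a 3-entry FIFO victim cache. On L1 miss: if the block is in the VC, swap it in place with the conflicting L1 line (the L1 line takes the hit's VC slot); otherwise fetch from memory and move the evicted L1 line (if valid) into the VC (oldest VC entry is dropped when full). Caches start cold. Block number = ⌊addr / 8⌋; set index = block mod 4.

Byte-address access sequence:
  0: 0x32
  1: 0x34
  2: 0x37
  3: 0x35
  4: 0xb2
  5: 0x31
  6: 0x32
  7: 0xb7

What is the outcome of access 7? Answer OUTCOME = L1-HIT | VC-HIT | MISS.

OUTCOME = VC-HIT

0: 0x32 (blk 6, set 2) → MISS  vc=[]
1: 0x34 (blk 6, set 2) → L1-HIT  vc=[]
2: 0x37 (blk 6, set 2) → L1-HIT  vc=[]
3: 0x35 (blk 6, set 2) → L1-HIT  vc=[]
4: 0xb2 (blk 22, set 2) → MISS  vc=[6]
5: 0x31 (blk 6, set 2) → VC-HIT  vc=[22]
6: 0x32 (blk 6, set 2) → L1-HIT  vc=[22]
7: 0xb7 (blk 22, set 2) → VC-HIT  vc=[6]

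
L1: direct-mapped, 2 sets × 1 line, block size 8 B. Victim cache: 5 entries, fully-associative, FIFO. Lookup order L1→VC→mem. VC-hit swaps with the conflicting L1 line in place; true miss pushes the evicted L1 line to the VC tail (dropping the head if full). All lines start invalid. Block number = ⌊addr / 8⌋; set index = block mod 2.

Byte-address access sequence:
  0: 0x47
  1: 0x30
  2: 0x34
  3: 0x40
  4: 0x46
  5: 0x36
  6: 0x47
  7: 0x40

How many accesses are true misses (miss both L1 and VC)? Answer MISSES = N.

MISSES = 2

0: 0x47 (blk 8, set 0) → MISS  vc=[]
1: 0x30 (blk 6, set 0) → MISS  vc=[8]
2: 0x34 (blk 6, set 0) → L1-HIT  vc=[8]
3: 0x40 (blk 8, set 0) → VC-HIT  vc=[6]
4: 0x46 (blk 8, set 0) → L1-HIT  vc=[6]
5: 0x36 (blk 6, set 0) → VC-HIT  vc=[8]
6: 0x47 (blk 8, set 0) → VC-HIT  vc=[6]
7: 0x40 (blk 8, set 0) → L1-HIT  vc=[6]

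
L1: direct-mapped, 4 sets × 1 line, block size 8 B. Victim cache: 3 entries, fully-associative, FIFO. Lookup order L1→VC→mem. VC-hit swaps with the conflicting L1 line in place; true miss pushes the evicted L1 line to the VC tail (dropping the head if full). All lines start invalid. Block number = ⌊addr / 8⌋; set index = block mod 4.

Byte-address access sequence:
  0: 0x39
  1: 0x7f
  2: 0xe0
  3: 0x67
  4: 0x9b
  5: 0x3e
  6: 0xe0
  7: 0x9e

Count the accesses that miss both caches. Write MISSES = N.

  [0] addr=0x39 blk=7 s=3: MISS | VC []
  [1] addr=0x7f blk=15 s=3: MISS | VC [7]
  [2] addr=0xe0 blk=28 s=0: MISS | VC [7]
  [3] addr=0x67 blk=12 s=0: MISS | VC [7, 28]
  [4] addr=0x9b blk=19 s=3: MISS | VC [7, 28, 15]
  [5] addr=0x3e blk=7 s=3: VC-HIT | VC [19, 28, 15]
  [6] addr=0xe0 blk=28 s=0: VC-HIT | VC [19, 12, 15]
  [7] addr=0x9e blk=19 s=3: VC-HIT | VC [7, 12, 15]

MISSES = 5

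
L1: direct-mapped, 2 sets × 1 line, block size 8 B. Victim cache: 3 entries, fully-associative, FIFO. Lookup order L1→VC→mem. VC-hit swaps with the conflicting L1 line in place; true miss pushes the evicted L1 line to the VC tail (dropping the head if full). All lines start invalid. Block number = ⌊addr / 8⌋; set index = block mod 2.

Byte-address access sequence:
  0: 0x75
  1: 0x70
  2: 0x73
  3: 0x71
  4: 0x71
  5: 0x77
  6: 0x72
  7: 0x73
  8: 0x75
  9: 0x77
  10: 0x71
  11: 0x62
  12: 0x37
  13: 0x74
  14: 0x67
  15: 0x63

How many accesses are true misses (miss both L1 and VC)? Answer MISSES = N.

0: 0x75 (blk 14, set 0) → MISS  vc=[]
1: 0x70 (blk 14, set 0) → L1-HIT  vc=[]
2: 0x73 (blk 14, set 0) → L1-HIT  vc=[]
3: 0x71 (blk 14, set 0) → L1-HIT  vc=[]
4: 0x71 (blk 14, set 0) → L1-HIT  vc=[]
5: 0x77 (blk 14, set 0) → L1-HIT  vc=[]
6: 0x72 (blk 14, set 0) → L1-HIT  vc=[]
7: 0x73 (blk 14, set 0) → L1-HIT  vc=[]
8: 0x75 (blk 14, set 0) → L1-HIT  vc=[]
9: 0x77 (blk 14, set 0) → L1-HIT  vc=[]
10: 0x71 (blk 14, set 0) → L1-HIT  vc=[]
11: 0x62 (blk 12, set 0) → MISS  vc=[14]
12: 0x37 (blk 6, set 0) → MISS  vc=[14, 12]
13: 0x74 (blk 14, set 0) → VC-HIT  vc=[6, 12]
14: 0x67 (blk 12, set 0) → VC-HIT  vc=[6, 14]
15: 0x63 (blk 12, set 0) → L1-HIT  vc=[6, 14]

MISSES = 3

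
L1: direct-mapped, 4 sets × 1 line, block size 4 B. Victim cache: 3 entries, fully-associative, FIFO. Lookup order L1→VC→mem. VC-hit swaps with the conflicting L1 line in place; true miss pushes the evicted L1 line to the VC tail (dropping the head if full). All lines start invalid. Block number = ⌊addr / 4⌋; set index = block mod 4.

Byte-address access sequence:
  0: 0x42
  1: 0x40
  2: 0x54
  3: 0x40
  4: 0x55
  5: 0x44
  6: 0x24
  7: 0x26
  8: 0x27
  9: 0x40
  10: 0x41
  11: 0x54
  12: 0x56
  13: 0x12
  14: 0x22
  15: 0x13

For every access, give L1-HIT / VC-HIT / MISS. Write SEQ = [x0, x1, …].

SEQ = [MISS, L1-HIT, MISS, L1-HIT, L1-HIT, MISS, MISS, L1-HIT, L1-HIT, L1-HIT, L1-HIT, VC-HIT, L1-HIT, MISS, MISS, VC-HIT]

0: 0x42 (blk 16, set 0) → MISS  vc=[]
1: 0x40 (blk 16, set 0) → L1-HIT  vc=[]
2: 0x54 (blk 21, set 1) → MISS  vc=[]
3: 0x40 (blk 16, set 0) → L1-HIT  vc=[]
4: 0x55 (blk 21, set 1) → L1-HIT  vc=[]
5: 0x44 (blk 17, set 1) → MISS  vc=[21]
6: 0x24 (blk 9, set 1) → MISS  vc=[21, 17]
7: 0x26 (blk 9, set 1) → L1-HIT  vc=[21, 17]
8: 0x27 (blk 9, set 1) → L1-HIT  vc=[21, 17]
9: 0x40 (blk 16, set 0) → L1-HIT  vc=[21, 17]
10: 0x41 (blk 16, set 0) → L1-HIT  vc=[21, 17]
11: 0x54 (blk 21, set 1) → VC-HIT  vc=[9, 17]
12: 0x56 (blk 21, set 1) → L1-HIT  vc=[9, 17]
13: 0x12 (blk 4, set 0) → MISS  vc=[9, 17, 16]
14: 0x22 (blk 8, set 0) → MISS  vc=[17, 16, 4]
15: 0x13 (blk 4, set 0) → VC-HIT  vc=[17, 16, 8]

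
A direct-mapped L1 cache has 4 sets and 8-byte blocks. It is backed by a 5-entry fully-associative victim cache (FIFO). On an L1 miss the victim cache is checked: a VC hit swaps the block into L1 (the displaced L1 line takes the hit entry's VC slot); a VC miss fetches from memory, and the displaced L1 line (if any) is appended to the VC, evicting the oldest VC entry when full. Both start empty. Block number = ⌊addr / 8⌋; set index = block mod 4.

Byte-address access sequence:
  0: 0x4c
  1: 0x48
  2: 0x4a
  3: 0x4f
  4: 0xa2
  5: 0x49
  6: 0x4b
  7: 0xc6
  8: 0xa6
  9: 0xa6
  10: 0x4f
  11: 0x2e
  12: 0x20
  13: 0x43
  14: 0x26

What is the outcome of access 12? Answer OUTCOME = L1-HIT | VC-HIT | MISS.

OUTCOME = MISS

0: 0x4c (blk 9, set 1) → MISS  vc=[]
1: 0x48 (blk 9, set 1) → L1-HIT  vc=[]
2: 0x4a (blk 9, set 1) → L1-HIT  vc=[]
3: 0x4f (blk 9, set 1) → L1-HIT  vc=[]
4: 0xa2 (blk 20, set 0) → MISS  vc=[]
5: 0x49 (blk 9, set 1) → L1-HIT  vc=[]
6: 0x4b (blk 9, set 1) → L1-HIT  vc=[]
7: 0xc6 (blk 24, set 0) → MISS  vc=[20]
8: 0xa6 (blk 20, set 0) → VC-HIT  vc=[24]
9: 0xa6 (blk 20, set 0) → L1-HIT  vc=[24]
10: 0x4f (blk 9, set 1) → L1-HIT  vc=[24]
11: 0x2e (blk 5, set 1) → MISS  vc=[24, 9]
12: 0x20 (blk 4, set 0) → MISS  vc=[24, 9, 20]
13: 0x43 (blk 8, set 0) → MISS  vc=[24, 9, 20, 4]
14: 0x26 (blk 4, set 0) → VC-HIT  vc=[24, 9, 20, 8]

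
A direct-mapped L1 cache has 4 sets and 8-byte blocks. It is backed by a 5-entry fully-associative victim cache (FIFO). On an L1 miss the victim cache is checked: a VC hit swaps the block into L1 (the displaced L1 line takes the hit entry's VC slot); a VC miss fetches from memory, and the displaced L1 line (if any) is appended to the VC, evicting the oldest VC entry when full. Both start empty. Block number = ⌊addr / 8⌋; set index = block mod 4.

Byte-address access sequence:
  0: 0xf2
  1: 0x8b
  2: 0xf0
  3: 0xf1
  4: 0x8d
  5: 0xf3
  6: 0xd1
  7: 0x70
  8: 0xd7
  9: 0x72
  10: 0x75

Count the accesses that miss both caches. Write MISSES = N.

#0 0xf2→b30/s2 MISS; vc=[]
#1 0x8b→b17/s1 MISS; vc=[]
#2 0xf0→b30/s2 L1-HIT; vc=[]
#3 0xf1→b30/s2 L1-HIT; vc=[]
#4 0x8d→b17/s1 L1-HIT; vc=[]
#5 0xf3→b30/s2 L1-HIT; vc=[]
#6 0xd1→b26/s2 MISS; vc=[30]
#7 0x70→b14/s2 MISS; vc=[30,26]
#8 0xd7→b26/s2 VC-HIT; vc=[30,14]
#9 0x72→b14/s2 VC-HIT; vc=[30,26]
#10 0x75→b14/s2 L1-HIT; vc=[30,26]

MISSES = 4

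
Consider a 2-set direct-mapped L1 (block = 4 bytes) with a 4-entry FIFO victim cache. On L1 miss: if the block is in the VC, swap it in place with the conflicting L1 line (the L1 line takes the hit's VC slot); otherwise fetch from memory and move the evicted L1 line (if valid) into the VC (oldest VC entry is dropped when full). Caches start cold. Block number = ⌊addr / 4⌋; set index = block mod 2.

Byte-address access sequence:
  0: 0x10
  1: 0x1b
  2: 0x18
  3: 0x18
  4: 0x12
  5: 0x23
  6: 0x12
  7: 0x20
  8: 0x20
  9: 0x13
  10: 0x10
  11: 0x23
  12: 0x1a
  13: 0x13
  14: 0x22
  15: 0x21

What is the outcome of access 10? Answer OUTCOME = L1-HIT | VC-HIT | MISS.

  [0] addr=0x10 blk=4 s=0: MISS | VC []
  [1] addr=0x1b blk=6 s=0: MISS | VC [4]
  [2] addr=0x18 blk=6 s=0: L1-HIT | VC [4]
  [3] addr=0x18 blk=6 s=0: L1-HIT | VC [4]
  [4] addr=0x12 blk=4 s=0: VC-HIT | VC [6]
  [5] addr=0x23 blk=8 s=0: MISS | VC [6, 4]
  [6] addr=0x12 blk=4 s=0: VC-HIT | VC [6, 8]
  [7] addr=0x20 blk=8 s=0: VC-HIT | VC [6, 4]
  [8] addr=0x20 blk=8 s=0: L1-HIT | VC [6, 4]
  [9] addr=0x13 blk=4 s=0: VC-HIT | VC [6, 8]
  [10] addr=0x10 blk=4 s=0: L1-HIT | VC [6, 8]
  [11] addr=0x23 blk=8 s=0: VC-HIT | VC [6, 4]
  [12] addr=0x1a blk=6 s=0: VC-HIT | VC [8, 4]
  [13] addr=0x13 blk=4 s=0: VC-HIT | VC [8, 6]
  [14] addr=0x22 blk=8 s=0: VC-HIT | VC [4, 6]
  [15] addr=0x21 blk=8 s=0: L1-HIT | VC [4, 6]

OUTCOME = L1-HIT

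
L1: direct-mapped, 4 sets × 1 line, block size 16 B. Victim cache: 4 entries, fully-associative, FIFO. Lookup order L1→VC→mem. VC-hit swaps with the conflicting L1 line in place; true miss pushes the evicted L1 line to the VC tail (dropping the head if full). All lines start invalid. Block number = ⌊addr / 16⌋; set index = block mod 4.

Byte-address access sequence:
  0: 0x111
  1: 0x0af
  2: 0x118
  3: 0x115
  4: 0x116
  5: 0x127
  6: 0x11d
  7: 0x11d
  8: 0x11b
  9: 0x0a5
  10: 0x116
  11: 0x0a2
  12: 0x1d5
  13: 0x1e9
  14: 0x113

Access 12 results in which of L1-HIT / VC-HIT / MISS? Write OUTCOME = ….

OUTCOME = MISS

#0 0x111→b17/s1 MISS; vc=[]
#1 0xaf→b10/s2 MISS; vc=[]
#2 0x118→b17/s1 L1-HIT; vc=[]
#3 0x115→b17/s1 L1-HIT; vc=[]
#4 0x116→b17/s1 L1-HIT; vc=[]
#5 0x127→b18/s2 MISS; vc=[10]
#6 0x11d→b17/s1 L1-HIT; vc=[10]
#7 0x11d→b17/s1 L1-HIT; vc=[10]
#8 0x11b→b17/s1 L1-HIT; vc=[10]
#9 0xa5→b10/s2 VC-HIT; vc=[18]
#10 0x116→b17/s1 L1-HIT; vc=[18]
#11 0xa2→b10/s2 L1-HIT; vc=[18]
#12 0x1d5→b29/s1 MISS; vc=[18,17]
#13 0x1e9→b30/s2 MISS; vc=[18,17,10]
#14 0x113→b17/s1 VC-HIT; vc=[18,29,10]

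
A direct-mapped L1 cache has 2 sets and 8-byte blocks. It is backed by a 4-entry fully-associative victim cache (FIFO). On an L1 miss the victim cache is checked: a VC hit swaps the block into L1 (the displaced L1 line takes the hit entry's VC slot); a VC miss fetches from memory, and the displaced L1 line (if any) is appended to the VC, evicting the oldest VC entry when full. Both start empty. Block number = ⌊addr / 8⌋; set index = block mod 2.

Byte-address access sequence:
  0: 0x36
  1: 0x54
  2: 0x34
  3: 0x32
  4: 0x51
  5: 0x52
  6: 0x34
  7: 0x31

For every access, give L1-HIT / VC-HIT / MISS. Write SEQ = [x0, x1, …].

SEQ = [MISS, MISS, VC-HIT, L1-HIT, VC-HIT, L1-HIT, VC-HIT, L1-HIT]

  [0] addr=0x36 blk=6 s=0: MISS | VC []
  [1] addr=0x54 blk=10 s=0: MISS | VC [6]
  [2] addr=0x34 blk=6 s=0: VC-HIT | VC [10]
  [3] addr=0x32 blk=6 s=0: L1-HIT | VC [10]
  [4] addr=0x51 blk=10 s=0: VC-HIT | VC [6]
  [5] addr=0x52 blk=10 s=0: L1-HIT | VC [6]
  [6] addr=0x34 blk=6 s=0: VC-HIT | VC [10]
  [7] addr=0x31 blk=6 s=0: L1-HIT | VC [10]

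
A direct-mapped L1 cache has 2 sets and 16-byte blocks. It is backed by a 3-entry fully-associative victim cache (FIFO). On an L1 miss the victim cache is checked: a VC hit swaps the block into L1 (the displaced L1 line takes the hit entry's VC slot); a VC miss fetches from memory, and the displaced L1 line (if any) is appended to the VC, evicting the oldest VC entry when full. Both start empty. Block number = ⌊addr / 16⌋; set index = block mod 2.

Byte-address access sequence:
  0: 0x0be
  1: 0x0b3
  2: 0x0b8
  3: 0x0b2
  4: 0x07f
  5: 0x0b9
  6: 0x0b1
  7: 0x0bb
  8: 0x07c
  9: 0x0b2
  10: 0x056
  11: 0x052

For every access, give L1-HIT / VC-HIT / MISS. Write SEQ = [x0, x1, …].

#0 0xbe→b11/s1 MISS; vc=[]
#1 0xb3→b11/s1 L1-HIT; vc=[]
#2 0xb8→b11/s1 L1-HIT; vc=[]
#3 0xb2→b11/s1 L1-HIT; vc=[]
#4 0x7f→b7/s1 MISS; vc=[11]
#5 0xb9→b11/s1 VC-HIT; vc=[7]
#6 0xb1→b11/s1 L1-HIT; vc=[7]
#7 0xbb→b11/s1 L1-HIT; vc=[7]
#8 0x7c→b7/s1 VC-HIT; vc=[11]
#9 0xb2→b11/s1 VC-HIT; vc=[7]
#10 0x56→b5/s1 MISS; vc=[7,11]
#11 0x52→b5/s1 L1-HIT; vc=[7,11]

SEQ = [MISS, L1-HIT, L1-HIT, L1-HIT, MISS, VC-HIT, L1-HIT, L1-HIT, VC-HIT, VC-HIT, MISS, L1-HIT]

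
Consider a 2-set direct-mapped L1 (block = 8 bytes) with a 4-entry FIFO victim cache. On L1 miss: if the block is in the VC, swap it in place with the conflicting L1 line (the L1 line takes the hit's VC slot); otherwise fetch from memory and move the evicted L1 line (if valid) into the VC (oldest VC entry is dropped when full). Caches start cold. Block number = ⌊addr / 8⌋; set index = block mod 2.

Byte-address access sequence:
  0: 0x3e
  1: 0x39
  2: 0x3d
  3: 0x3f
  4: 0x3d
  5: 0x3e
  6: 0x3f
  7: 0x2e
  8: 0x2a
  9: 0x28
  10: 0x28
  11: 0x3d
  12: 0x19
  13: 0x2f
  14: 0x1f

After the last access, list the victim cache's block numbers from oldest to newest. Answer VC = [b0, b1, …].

VC = [5, 7]

0: 0x3e (blk 7, set 1) → MISS  vc=[]
1: 0x39 (blk 7, set 1) → L1-HIT  vc=[]
2: 0x3d (blk 7, set 1) → L1-HIT  vc=[]
3: 0x3f (blk 7, set 1) → L1-HIT  vc=[]
4: 0x3d (blk 7, set 1) → L1-HIT  vc=[]
5: 0x3e (blk 7, set 1) → L1-HIT  vc=[]
6: 0x3f (blk 7, set 1) → L1-HIT  vc=[]
7: 0x2e (blk 5, set 1) → MISS  vc=[7]
8: 0x2a (blk 5, set 1) → L1-HIT  vc=[7]
9: 0x28 (blk 5, set 1) → L1-HIT  vc=[7]
10: 0x28 (blk 5, set 1) → L1-HIT  vc=[7]
11: 0x3d (blk 7, set 1) → VC-HIT  vc=[5]
12: 0x19 (blk 3, set 1) → MISS  vc=[5, 7]
13: 0x2f (blk 5, set 1) → VC-HIT  vc=[3, 7]
14: 0x1f (blk 3, set 1) → VC-HIT  vc=[5, 7]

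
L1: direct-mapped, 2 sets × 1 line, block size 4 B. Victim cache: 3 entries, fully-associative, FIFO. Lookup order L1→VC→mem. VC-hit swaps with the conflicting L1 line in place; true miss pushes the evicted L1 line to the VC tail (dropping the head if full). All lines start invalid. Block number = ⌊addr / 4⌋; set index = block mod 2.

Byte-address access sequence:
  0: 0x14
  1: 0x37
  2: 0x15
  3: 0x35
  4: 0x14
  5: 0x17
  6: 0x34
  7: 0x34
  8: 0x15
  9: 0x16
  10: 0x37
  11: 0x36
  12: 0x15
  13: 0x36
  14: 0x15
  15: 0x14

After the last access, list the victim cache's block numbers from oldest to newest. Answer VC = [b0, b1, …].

#0 0x14→b5/s1 MISS; vc=[]
#1 0x37→b13/s1 MISS; vc=[5]
#2 0x15→b5/s1 VC-HIT; vc=[13]
#3 0x35→b13/s1 VC-HIT; vc=[5]
#4 0x14→b5/s1 VC-HIT; vc=[13]
#5 0x17→b5/s1 L1-HIT; vc=[13]
#6 0x34→b13/s1 VC-HIT; vc=[5]
#7 0x34→b13/s1 L1-HIT; vc=[5]
#8 0x15→b5/s1 VC-HIT; vc=[13]
#9 0x16→b5/s1 L1-HIT; vc=[13]
#10 0x37→b13/s1 VC-HIT; vc=[5]
#11 0x36→b13/s1 L1-HIT; vc=[5]
#12 0x15→b5/s1 VC-HIT; vc=[13]
#13 0x36→b13/s1 VC-HIT; vc=[5]
#14 0x15→b5/s1 VC-HIT; vc=[13]
#15 0x14→b5/s1 L1-HIT; vc=[13]

VC = [13]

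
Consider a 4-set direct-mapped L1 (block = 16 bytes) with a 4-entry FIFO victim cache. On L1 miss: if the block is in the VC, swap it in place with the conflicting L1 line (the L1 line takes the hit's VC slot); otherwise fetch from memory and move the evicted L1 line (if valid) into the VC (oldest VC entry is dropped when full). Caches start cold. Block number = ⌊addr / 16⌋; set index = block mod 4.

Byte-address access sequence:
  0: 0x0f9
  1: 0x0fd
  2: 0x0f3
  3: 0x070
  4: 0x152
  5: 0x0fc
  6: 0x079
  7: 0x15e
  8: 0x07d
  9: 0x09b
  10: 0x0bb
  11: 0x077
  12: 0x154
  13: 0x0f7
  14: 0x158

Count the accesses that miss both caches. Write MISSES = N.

MISSES = 5

0: 0xf9 (blk 15, set 3) → MISS  vc=[]
1: 0xfd (blk 15, set 3) → L1-HIT  vc=[]
2: 0xf3 (blk 15, set 3) → L1-HIT  vc=[]
3: 0x70 (blk 7, set 3) → MISS  vc=[15]
4: 0x152 (blk 21, set 1) → MISS  vc=[15]
5: 0xfc (blk 15, set 3) → VC-HIT  vc=[7]
6: 0x79 (blk 7, set 3) → VC-HIT  vc=[15]
7: 0x15e (blk 21, set 1) → L1-HIT  vc=[15]
8: 0x7d (blk 7, set 3) → L1-HIT  vc=[15]
9: 0x9b (blk 9, set 1) → MISS  vc=[15, 21]
10: 0xbb (blk 11, set 3) → MISS  vc=[15, 21, 7]
11: 0x77 (blk 7, set 3) → VC-HIT  vc=[15, 21, 11]
12: 0x154 (blk 21, set 1) → VC-HIT  vc=[15, 9, 11]
13: 0xf7 (blk 15, set 3) → VC-HIT  vc=[7, 9, 11]
14: 0x158 (blk 21, set 1) → L1-HIT  vc=[7, 9, 11]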